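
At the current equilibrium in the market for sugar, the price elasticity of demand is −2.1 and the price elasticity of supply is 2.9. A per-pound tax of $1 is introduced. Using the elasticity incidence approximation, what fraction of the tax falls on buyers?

Buyers' share ≈ 0.58.

Incidence ratio: buyers' share ≈ εs / (εs + |εd|) = 2.9 / (2.9 + 2.1) = 0.58.
Supply is the more elastic side, so buyers bear the larger share.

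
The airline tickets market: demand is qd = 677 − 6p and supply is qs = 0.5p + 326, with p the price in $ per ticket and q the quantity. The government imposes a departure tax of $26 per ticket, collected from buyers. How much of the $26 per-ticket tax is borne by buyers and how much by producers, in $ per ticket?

Without the tax, 677 − 6p = 0.5p + 326 gives 6.5p = 351, so p* = $54 and q* = 353.
With the tax collected from buyers, demand (in seller-price terms) shifts: qd = 677 − 6(p + 26).
New equilibrium: buyers pay $56, producers receive $30, q = 341. (Wedge: pb − ps = 26.)
Burden on buyers: $2; on producers: $24. (They sum to $26.)
The less price-elastic side of the market bears the larger share of a per-unit tax.

Buyers bear $2 per ticket; producers bear $24 per ticket.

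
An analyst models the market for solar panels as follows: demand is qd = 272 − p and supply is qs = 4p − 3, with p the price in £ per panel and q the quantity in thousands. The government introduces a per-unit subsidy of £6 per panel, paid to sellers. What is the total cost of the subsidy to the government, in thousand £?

Government outlay = £1330.8 thousand.

Before the subsidy: set 272 − p = 4p − 3 → p* = £55, q* = 217.
With a per-unit subsidy paid to sellers, each receives p + 6 per unit sold, so supply becomes qs = 4(p + 6) − 3.
New equilibrium: buyers pay £50.2, sellers receive £56.2, q = 221.8. (Wedge: pb − ps = −6.)
Outlay = t · Q = 6 · 221.8 = £1330.8.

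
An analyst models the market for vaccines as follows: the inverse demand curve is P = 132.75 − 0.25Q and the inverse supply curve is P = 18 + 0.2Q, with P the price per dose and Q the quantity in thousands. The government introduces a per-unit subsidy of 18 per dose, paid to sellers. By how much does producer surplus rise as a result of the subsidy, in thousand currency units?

Producer surplus rises by 2200 thousand.

Inverting to Q(P) form: Qd = 531 − 4P; Qs = 5P − 90.
Before the subsidy: set 531 − 4P = 5P − 90 → P* = 69, Q* = 255.
With a per-unit subsidy paid to sellers, each receives P + 18 per unit sold, so supply becomes Qs = 5(P + 18) − 90.
New equilibrium: buyers pay 59, sellers receive 77, Q = 295. (Wedge: Pb − Ps = −18.)
ΔPS is the trapezoid between Q = 295 and Q = 255 of height 8: ½ · (255 + 295) · 8 = 2200.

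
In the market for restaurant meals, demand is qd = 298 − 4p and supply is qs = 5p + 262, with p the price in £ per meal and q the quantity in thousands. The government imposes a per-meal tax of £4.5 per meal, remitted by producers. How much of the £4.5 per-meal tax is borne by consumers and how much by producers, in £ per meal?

Before the tax: set 298 − 4p = 5p + 262 → p* = £4, q* = 282.
With the tax collected from producers, supply shifts: qs = 5(p − 4.5) + 262.
New equilibrium: consumers pay £6.5, producers receive £2, q = 272. (Wedge: pb − ps = 4.5.)
Burden on consumers: £2.5; on producers: £2. (They sum to £4.5.)
The less price-elastic side of the market bears the larger share of a per-unit tax.

Consumers bear £2.5 per meal; producers bear £2 per meal.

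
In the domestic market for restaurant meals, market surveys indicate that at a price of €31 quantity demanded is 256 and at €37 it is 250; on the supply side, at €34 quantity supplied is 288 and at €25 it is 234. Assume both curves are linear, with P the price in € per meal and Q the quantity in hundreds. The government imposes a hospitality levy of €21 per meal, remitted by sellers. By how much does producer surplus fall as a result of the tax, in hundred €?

Producer surplus falls by €747 hundred.

Demand slope: (250 − 256)/(37 − 31) = -1, so Qd = 287 − P.
Supply slope: (234 − 288)/(25 − 34) = 6, so Qs = 6P + 84.
Without the tax, 287 − P = 6P + 84 gives 7P = 203, so P* = €29 and Q* = 258.
With the tax collected from sellers, supply shifts: Qs = 6(P − 21) + 84.
New equilibrium: buyers pay €47, sellers receive €26, Q = 240. (Wedge: Pb − Ps = 21.)
ΔPS is the trapezoid between Q = 240 and Q = 258 of height €3: ½ · (258 + 240) · 3 = €747.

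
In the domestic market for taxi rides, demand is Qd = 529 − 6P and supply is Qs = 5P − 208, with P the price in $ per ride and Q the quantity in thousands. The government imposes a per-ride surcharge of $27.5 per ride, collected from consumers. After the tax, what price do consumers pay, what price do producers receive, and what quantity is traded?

Consumers pay $79.5; producers receive $52; quantity = 52.

Before the tax: set 529 − 6P = 5P − 208 → P* = $67, Q* = 127.
With the tax collected from consumers, demand (in seller-price terms) shifts: Qd = 529 − 6(P + 27.5).
New equilibrium: consumers pay $79.5, producers receive $52, Q = 52. (Wedge: Pb − Ps = 27.5.)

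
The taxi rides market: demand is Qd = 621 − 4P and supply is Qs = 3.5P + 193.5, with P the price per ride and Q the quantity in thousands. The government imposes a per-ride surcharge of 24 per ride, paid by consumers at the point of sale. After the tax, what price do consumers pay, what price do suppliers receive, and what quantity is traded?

Before the tax: set 621 − 4P = 3.5P + 193.5 → P* = 57, Q* = 393.
With the tax collected from consumers, demand (in seller-price terms) shifts: Qd = 621 − 4(P + 24).
Solving gives Q = 348.2 with consumers paying 68.2 and suppliers receiving 44.2 (the 24 wedge).

Consumers pay 68.2; suppliers receive 44.2; quantity = 348.2.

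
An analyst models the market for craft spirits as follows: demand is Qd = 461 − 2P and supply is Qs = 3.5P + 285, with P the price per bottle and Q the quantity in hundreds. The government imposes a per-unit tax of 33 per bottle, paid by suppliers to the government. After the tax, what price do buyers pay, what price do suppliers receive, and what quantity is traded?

Buyers pay 53; suppliers receive 20; quantity = 355.

Without the tax, 461 − 2P = 3.5P + 285 gives 5.5P = 176, so P* = 32 and Q* = 397.
With the tax collected from suppliers, supply shifts: Qs = 3.5(P − 33) + 285.
Solving gives Q = 355 with buyers paying 53 and suppliers receiving 20 (the 33 wedge).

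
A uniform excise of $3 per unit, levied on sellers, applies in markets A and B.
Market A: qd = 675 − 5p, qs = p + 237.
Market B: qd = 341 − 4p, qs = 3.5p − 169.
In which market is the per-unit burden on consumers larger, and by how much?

Market B, by $0.9.

Market A: pre-tax p* = $73, q* = 310; post-tax q = 307.5; per-unit burden on consumers = $0.5.
Market B: pre-tax p* = $68, q* = 69; post-tax q = 63.4; per-unit burden on consumers = $1.4.
Difference: $0.5 vs $1.4 → market B is larger by $0.9.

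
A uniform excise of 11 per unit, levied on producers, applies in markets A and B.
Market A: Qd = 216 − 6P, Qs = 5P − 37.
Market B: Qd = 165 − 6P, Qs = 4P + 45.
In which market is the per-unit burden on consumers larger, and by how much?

Market A, by 0.6.

Market A: pre-tax P* = 23, Q* = 78; post-tax Q = 48; per-unit burden on consumers = 5.
Market B: pre-tax P* = 12, Q* = 93; post-tax Q = 66.6; per-unit burden on consumers = 4.4.
Difference: 5 vs 4.4 → market A is larger by 0.6.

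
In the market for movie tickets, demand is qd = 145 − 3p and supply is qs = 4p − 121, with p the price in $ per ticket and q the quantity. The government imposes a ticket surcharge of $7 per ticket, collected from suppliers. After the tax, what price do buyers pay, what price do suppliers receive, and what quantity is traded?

Buyers pay $42; suppliers receive $35; quantity = 19.

Without the tax, 145 − 3p = 4p − 121 gives 7p = 266, so p* = $38 and q* = 31.
With the tax collected from suppliers, supply shifts: qs = 4(p − 7) − 121.
New equilibrium: buyers pay $42, suppliers receive $35, q = 19. (Wedge: pb − ps = 7.)
The less price-elastic side of the market bears the larger share of a per-unit tax.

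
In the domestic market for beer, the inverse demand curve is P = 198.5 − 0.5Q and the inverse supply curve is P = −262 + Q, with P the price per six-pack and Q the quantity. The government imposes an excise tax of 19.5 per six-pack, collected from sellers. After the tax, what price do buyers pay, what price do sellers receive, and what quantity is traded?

Rewrite in direct form: Qd = 397 − 2P and Qs = P + 262.
Without the tax, 397 − 2P = P + 262 gives 3P = 135, so P* = 45 and Q* = 307.
With the tax collected from sellers, supply shifts: Qs = (P − 19.5) + 262.
Solving gives Q = 294 with buyers paying 51.5 and sellers receiving 32 (the 19.5 wedge).
The less price-elastic side of the market bears the larger share of a per-unit tax.

Buyers pay 51.5; sellers receive 32; quantity = 294.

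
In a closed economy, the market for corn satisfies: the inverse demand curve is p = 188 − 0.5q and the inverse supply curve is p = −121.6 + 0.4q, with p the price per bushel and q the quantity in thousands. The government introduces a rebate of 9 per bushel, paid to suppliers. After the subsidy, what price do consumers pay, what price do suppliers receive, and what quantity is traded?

Consumers pay 11; suppliers receive 20; quantity = 354.

Rewrite in direct form: qd = 376 − 2p and qs = 2.5p + 304.
Before the subsidy: set 376 − 2p = 2.5p + 304 → p* = 16, q* = 344.
With a per-unit subsidy paid to suppliers, each receives p + 9 per unit sold, so supply becomes qs = 2.5(p + 9) + 304.
Solving gives q = 354 with consumers paying 11 and suppliers receiving 20 (the 9 wedge).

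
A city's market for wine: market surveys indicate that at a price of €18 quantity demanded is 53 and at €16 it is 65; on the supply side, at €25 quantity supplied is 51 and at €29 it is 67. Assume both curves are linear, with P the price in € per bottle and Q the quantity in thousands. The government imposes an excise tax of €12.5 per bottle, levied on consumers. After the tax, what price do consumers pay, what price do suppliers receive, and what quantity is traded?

Consumers pay €26; suppliers receive €13.5; quantity = 5.

Demand slope: (65 − 53)/(16 − 18) = -6, so Qd = 161 − 6P.
Supply slope: (67 − 51)/(29 − 25) = 4, so Qs = 4P − 49.
Without the tax, 161 − 6P = 4P − 49 gives 10P = 210, so P* = €21 and Q* = 35.
With the tax collected from consumers, demand (in seller-price terms) shifts: Qd = 161 − 6(P + 12.5).
New equilibrium: consumers pay €26, suppliers receive €13.5, Q = 5. (Wedge: Pb − Ps = 12.5.)
The less price-elastic side of the market bears the larger share of a per-unit tax.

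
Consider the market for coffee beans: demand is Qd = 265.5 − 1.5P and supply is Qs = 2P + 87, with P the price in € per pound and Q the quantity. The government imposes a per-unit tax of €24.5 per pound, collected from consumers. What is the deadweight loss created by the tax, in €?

Without the tax, 265.5 − 1.5P = 2P + 87 gives 3.5P = 178.5, so P* = €51 and Q* = 189.
With the tax collected from consumers, demand (in seller-price terms) shifts: Qd = 265.5 − 1.5(P + 24.5).
Solving gives Q = 168 with consumers paying €65 and suppliers receiving €40.5 (the €24.5 wedge).
Quantity falls by |ΔQ| = |189 − 168| = 21.
DWL = ½ · t · |ΔQ| = ½ · 24.5 · 21 = €257.25.

Deadweight loss = €257.25.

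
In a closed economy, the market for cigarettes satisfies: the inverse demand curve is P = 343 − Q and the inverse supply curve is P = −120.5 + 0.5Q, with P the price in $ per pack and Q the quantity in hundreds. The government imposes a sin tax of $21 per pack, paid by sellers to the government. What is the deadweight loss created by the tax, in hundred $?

Rewrite in direct form: Qd = 343 − P and Qs = 2P + 241.
Without the tax, 343 − P = 2P + 241 gives 3P = 102, so P* = $34 and Q* = 309.
With the tax collected from sellers, supply shifts: Qs = 2(P − 21) + 241.
New equilibrium: consumers pay $48, sellers receive $27, Q = 295. (Wedge: Pb − Ps = 21.)
Quantity falls by |ΔQ| = |309 − 295| = 14.
DWL = ½ · t · |ΔQ| = ½ · 21 · 14 = $147.

Deadweight loss = $147 hundred.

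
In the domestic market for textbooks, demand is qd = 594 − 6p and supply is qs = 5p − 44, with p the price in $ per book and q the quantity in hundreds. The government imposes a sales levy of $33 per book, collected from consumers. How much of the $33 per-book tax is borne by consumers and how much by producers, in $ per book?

Before the tax: set 594 − 6p = 5p − 44 → p* = $58, q* = 246.
With the tax collected from consumers, demand (in seller-price terms) shifts: qd = 594 − 6(p + 33).
New equilibrium: consumers pay $73, producers receive $40, q = 156. (Wedge: pb − ps = 33.)
Burden on consumers: $15; on producers: $18. (They sum to $33.)

Consumers bear $15 per book; producers bear $18 per book.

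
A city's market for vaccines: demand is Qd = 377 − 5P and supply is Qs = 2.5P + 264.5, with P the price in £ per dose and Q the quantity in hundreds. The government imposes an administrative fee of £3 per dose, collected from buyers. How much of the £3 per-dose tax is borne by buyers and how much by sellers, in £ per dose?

Buyers bear £1 per dose; sellers bear £2 per dose.

Without the tax, 377 − 5P = 2.5P + 264.5 gives 7.5P = 112.5, so P* = £15 and Q* = 302.
With the tax collected from buyers, demand (in seller-price terms) shifts: Qd = 377 − 5(P + 3).
Solving gives Q = 297 with buyers paying £16 and sellers receiving £13 (the £3 wedge).
Burden on buyers: £1; on sellers: £2. (They sum to £3.)
The less price-elastic side of the market bears the larger share of a per-unit tax.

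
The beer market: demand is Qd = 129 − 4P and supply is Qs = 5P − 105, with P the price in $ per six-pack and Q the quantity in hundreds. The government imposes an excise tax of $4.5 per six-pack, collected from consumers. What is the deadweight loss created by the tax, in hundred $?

Deadweight loss = $22.5 hundred.

Before the tax: set 129 − 4P = 5P − 105 → P* = $26, Q* = 25.
With the tax collected from consumers, demand (in seller-price terms) shifts: Qd = 129 − 4(P + 4.5).
Solving gives Q = 15 with consumers paying $28.5 and sellers receiving $24 (the $4.5 wedge).
Quantity falls by |ΔQ| = |25 − 15| = 10.
DWL = ½ · t · |ΔQ| = ½ · 4.5 · 10 = $22.5.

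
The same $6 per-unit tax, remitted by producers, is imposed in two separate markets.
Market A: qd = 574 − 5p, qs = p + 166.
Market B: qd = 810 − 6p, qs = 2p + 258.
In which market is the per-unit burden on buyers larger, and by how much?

Market B, by $0.5.

Market A: pre-tax p* = $68, q* = 234; post-tax q = 229; per-unit burden on buyers = $1.
Market B: pre-tax p* = $69, q* = 396; post-tax q = 387; per-unit burden on buyers = $1.5.
Difference: $1 vs $1.5 → market B is larger by $0.5.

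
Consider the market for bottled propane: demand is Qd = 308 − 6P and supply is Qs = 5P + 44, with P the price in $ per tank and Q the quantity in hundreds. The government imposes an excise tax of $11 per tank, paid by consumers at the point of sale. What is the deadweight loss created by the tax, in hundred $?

Before the tax: set 308 − 6P = 5P + 44 → P* = $24, Q* = 164.
With the tax collected from consumers, demand (in seller-price terms) shifts: Qd = 308 − 6(P + 11).
New equilibrium: consumers pay $29, suppliers receive $18, Q = 134. (Wedge: Pb − Ps = 11.)
Quantity falls by |ΔQ| = |164 − 134| = 30.
DWL = ½ · t · |ΔQ| = ½ · 11 · 30 = $165.

Deadweight loss = $165 hundred.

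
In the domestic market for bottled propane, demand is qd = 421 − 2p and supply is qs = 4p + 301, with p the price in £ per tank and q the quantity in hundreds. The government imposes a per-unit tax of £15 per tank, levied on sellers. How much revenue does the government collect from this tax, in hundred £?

Tax revenue = £5415 hundred.

Without the tax, 421 − 2p = 4p + 301 gives 6p = 120, so p* = £20 and q* = 381.
With the tax collected from sellers, supply shifts: qs = 4(p − 15) + 301.
Solving gives q = 361 with consumers paying £30 and sellers receiving £15 (the £15 wedge).
Revenue = t · Q = 15 · 361 = £5415.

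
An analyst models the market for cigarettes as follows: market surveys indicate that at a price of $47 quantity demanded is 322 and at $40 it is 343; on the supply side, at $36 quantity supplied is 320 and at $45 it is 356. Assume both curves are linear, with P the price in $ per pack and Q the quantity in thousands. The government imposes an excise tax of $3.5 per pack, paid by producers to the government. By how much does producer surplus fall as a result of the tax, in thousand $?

Demand slope: (343 − 322)/(40 − 47) = -3, so Qd = 463 − 3P.
Supply slope: (356 − 320)/(45 − 36) = 4, so Qs = 4P + 176.
Without the tax, 463 − 3P = 4P + 176 gives 7P = 287, so P* = $41 and Q* = 340.
With the tax collected from producers, supply shifts: Qs = 4(P − 3.5) + 176.
Solving gives Q = 334 with consumers paying $43 and producers receiving $39.5 (the $3.5 wedge).
ΔPS is the trapezoid between Q = 334 and Q = 340 of height $1.5: ½ · (340 + 334) · 1.5 = $505.5.

Producer surplus falls by $505.5 thousand.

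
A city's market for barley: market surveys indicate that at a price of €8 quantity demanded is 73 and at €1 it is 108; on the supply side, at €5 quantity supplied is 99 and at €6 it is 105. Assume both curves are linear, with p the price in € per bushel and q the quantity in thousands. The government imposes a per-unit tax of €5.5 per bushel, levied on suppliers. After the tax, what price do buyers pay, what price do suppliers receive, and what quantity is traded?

Buyers pay €7; suppliers receive €1.5; quantity = 78.

Demand slope: (108 − 73)/(1 − 8) = -5, so qd = 113 − 5p.
Supply slope: (105 − 99)/(6 − 5) = 6, so qs = 6p + 69.
Before the tax: set 113 − 5p = 6p + 69 → p* = €4, q* = 93.
With the tax collected from suppliers, supply shifts: qs = 6(p − 5.5) + 69.
New equilibrium: buyers pay €7, suppliers receive €1.5, q = 78. (Wedge: pb − ps = 5.5.)
The less price-elastic side of the market bears the larger share of a per-unit tax.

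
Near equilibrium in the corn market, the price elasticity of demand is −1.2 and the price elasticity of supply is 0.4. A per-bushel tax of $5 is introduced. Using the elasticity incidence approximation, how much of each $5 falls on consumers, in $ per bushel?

Incidence ratio: consumers' share ≈ εs / (εs + |εd|) = 0.4 / (0.4 + 1.2) = 0.25.
So consumers bear ≈ 0.25 × $5 = $1.25; producers bear $3.75.

Consumers bear ≈ $1.25 per bushel.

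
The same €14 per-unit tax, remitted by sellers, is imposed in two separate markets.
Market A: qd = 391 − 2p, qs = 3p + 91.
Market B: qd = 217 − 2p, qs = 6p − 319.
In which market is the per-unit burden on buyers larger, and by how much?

Market A: pre-tax p* = €60, q* = 271; post-tax q = 254.2; per-unit burden on buyers = €8.4.
Market B: pre-tax p* = €67, q* = 83; post-tax q = 62; per-unit burden on buyers = €10.5.
Difference: €8.4 vs €10.5 → market B is larger by €2.1.

Market B, by €2.1.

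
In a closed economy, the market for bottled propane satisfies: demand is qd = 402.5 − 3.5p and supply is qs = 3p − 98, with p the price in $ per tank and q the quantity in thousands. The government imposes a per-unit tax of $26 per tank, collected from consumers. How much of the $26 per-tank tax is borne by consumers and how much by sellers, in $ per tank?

Without the tax, 402.5 − 3.5p = 3p − 98 gives 6.5p = 500.5, so p* = $77 and q* = 133.
With the tax collected from consumers, demand (in seller-price terms) shifts: qd = 402.5 − 3.5(p + 26).
Solving gives q = 91 with consumers paying $89 and sellers receiving $63 (the $26 wedge).
Burden on consumers: $12; on sellers: $14. (They sum to $26.)
The less price-elastic side of the market bears the larger share of a per-unit tax.

Consumers bear $12 per tank; sellers bear $14 per tank.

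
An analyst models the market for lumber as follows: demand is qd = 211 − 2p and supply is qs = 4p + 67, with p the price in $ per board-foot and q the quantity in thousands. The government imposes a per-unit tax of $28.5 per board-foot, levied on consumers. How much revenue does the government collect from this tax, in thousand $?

Without the tax, 211 − 2p = 4p + 67 gives 6p = 144, so p* = $24 and q* = 163.
With the tax collected from consumers, demand (in seller-price terms) shifts: qd = 211 − 2(p + 28.5).
New equilibrium: consumers pay $43, producers receive $14.5, q = 125. (Wedge: pb − ps = 28.5.)
Revenue = t · Q = 28.5 · 125 = $3562.5.

Tax revenue = $3562.5 thousand.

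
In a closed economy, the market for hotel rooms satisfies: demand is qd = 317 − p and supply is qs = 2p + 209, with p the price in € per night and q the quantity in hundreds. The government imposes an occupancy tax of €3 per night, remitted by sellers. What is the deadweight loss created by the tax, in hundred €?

Deadweight loss = €3 hundred.

Before the tax: set 317 − p = 2p + 209 → p* = €36, q* = 281.
With the tax collected from sellers, supply shifts: qs = 2(p − 3) + 209.
New equilibrium: buyers pay €38, sellers receive €35, q = 279. (Wedge: pb − ps = 3.)
Quantity falls by |ΔQ| = |281 − 279| = 2.
DWL = ½ · t · |ΔQ| = ½ · 3 · 2 = €3.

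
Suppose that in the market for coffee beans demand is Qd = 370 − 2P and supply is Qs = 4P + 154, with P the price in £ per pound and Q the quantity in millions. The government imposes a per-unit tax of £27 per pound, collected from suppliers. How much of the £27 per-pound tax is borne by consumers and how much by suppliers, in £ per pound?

Consumers bear £18 per pound; suppliers bear £9 per pound.

Without the tax, 370 − 2P = 4P + 154 gives 6P = 216, so P* = £36 and Q* = 298.
With the tax collected from suppliers, supply shifts: Qs = 4(P − 27) + 154.
Solving gives Q = 262 with consumers paying £54 and suppliers receiving £27 (the £27 wedge).
Burden on consumers: £18; on suppliers: £9. (They sum to £27.)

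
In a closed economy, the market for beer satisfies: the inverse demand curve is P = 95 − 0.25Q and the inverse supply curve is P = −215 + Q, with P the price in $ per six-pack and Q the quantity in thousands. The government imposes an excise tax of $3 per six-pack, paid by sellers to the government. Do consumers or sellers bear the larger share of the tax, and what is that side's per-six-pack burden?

Sellers bear the larger share: $2.4 per six-pack.

Rewrite in direct form: Qd = 380 − 4P and Qs = P + 215.
Before the tax: set 380 − 4P = P + 215 → P* = $33, Q* = 248.
With the tax collected from sellers, supply shifts: Qs = (P − 3) + 215.
Solving gives Q = 245.6 with consumers paying $33.6 and sellers receiving $30.6 (the $3 wedge).
Per-six-pack burden: consumers $0.6, sellers $2.4.
Sellers take the larger share because supply is less price-elastic here (demand slope 4 vs supply slope 1).
The less price-elastic side of the market bears the larger share of a per-unit tax.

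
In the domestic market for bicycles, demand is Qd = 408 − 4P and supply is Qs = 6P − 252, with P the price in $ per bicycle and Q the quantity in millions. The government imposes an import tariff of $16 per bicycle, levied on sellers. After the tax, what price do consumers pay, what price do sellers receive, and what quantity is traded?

Consumers pay $75.6; sellers receive $59.6; quantity = 105.6.

Before the tax: set 408 − 4P = 6P − 252 → P* = $66, Q* = 144.
With the tax collected from sellers, supply shifts: Qs = 6(P − 16) − 252.
Solving gives Q = 105.6 with consumers paying $75.6 and sellers receiving $59.6 (the $16 wedge).
The less price-elastic side of the market bears the larger share of a per-unit tax.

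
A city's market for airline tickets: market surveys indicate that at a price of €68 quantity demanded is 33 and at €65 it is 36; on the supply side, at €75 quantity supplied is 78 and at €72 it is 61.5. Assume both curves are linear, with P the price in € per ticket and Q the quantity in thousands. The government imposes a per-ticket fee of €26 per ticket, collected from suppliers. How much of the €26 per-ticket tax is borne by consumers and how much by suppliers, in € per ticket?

Consumers bear €22 per ticket; suppliers bear €4 per ticket.

Demand slope: (36 − 33)/(65 − 68) = -1, so Qd = 101 − P.
Supply slope: (61.5 − 78)/(72 − 75) = 5.5, so Qs = 5.5P − 334.5.
Before the tax: set 101 − P = 5.5P − 334.5 → P* = €67, Q* = 34.
With the tax collected from suppliers, supply shifts: Qs = 5.5(P − 26) − 334.5.
Solving gives Q = 12 with consumers paying €89 and suppliers receiving €63 (the €26 wedge).
Burden on consumers: €22; on suppliers: €4. (They sum to €26.)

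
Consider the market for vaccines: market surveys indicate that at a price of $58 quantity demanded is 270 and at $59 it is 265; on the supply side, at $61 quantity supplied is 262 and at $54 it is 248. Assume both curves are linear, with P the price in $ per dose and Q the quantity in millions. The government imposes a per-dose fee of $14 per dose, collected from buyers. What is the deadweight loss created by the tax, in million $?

Demand slope: (265 − 270)/(59 − 58) = -5, so Qd = 560 − 5P.
Supply slope: (248 − 262)/(54 − 61) = 2, so Qs = 2P + 140.
Without the tax, 560 − 5P = 2P + 140 gives 7P = 420, so P* = $60 and Q* = 260.
With the tax collected from buyers, demand (in seller-price terms) shifts: Qd = 560 − 5(P + 14).
New equilibrium: buyers pay $64, suppliers receive $50, Q = 240. (Wedge: Pb − Ps = 14.)
Quantity falls by |ΔQ| = |260 − 240| = 20.
DWL = ½ · t · |ΔQ| = ½ · 14 · 20 = $140.

Deadweight loss = $140 million.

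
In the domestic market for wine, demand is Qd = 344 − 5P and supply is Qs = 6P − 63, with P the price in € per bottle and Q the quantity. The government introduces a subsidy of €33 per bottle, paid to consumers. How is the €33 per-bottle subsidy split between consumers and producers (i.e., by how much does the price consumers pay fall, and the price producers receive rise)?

Without the subsidy, 344 − 5P = 6P − 63 gives 11P = 407, so P* = €37 and Q* = 159.
With a per-unit subsidy paid to consumers, each effectively pays P − 33, so demand becomes Qd = 344 − 5(P − 33).
New equilibrium: consumers pay €19, producers receive €52, Q = 249. (Wedge: Pb − Ps = −33.)
Gain to consumers: €18; to producers: €15. (They sum to €33.)

Consumers gain €18 per bottle; producers gain €15 per bottle.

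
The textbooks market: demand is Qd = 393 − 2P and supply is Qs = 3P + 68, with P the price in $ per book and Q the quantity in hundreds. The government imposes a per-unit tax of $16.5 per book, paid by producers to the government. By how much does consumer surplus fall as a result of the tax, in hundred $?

Consumer surplus falls by $2505.69 hundred.

Without the tax, 393 − 2P = 3P + 68 gives 5P = 325, so P* = $65 and Q* = 263.
With the tax collected from producers, supply shifts: Qs = 3(P − 16.5) + 68.
Solving gives Q = 243.2 with consumers paying $74.9 and producers receiving $58.4 (the $16.5 wedge).
ΔCS is the trapezoid between Q = 243.2 and Q = 263 of height $9.9: ½ · (263 + 243.2) · 9.9 = $2505.69.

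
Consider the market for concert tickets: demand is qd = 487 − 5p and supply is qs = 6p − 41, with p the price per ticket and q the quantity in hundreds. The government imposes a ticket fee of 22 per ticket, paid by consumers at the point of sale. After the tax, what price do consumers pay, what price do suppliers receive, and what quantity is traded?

Before the tax: set 487 − 5p = 6p − 41 → p* = 48, q* = 247.
With the tax collected from consumers, demand (in seller-price terms) shifts: qd = 487 − 5(p + 22).
Solving gives q = 187 with consumers paying 60 and suppliers receiving 38 (the 22 wedge).

Consumers pay 60; suppliers receive 38; quantity = 187.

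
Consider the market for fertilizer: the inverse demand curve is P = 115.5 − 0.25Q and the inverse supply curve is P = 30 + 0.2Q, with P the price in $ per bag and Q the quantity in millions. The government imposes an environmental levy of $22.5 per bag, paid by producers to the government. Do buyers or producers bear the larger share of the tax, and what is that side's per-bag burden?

Inverting to Q(P) form: Qd = 462 − 4P; Qs = 5P − 150.
Before the tax: set 462 − 4P = 5P − 150 → P* = $68, Q* = 190.
With the tax collected from producers, supply shifts: Qs = 5(P − 22.5) − 150.
Solving gives Q = 140 with buyers paying $80.5 and producers receiving $58 (the $22.5 wedge).
Per-bag burden: buyers $12.5, producers $10.
Buyers take the larger share because demand is less price-elastic here (demand slope 4 vs supply slope 5).

Buyers bear the larger share: $12.5 per bag.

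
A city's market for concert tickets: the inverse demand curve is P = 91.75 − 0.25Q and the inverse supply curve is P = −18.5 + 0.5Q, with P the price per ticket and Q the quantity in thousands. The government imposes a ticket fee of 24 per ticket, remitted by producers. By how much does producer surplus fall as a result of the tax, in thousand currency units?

Rewrite in direct form: Qd = 367 − 4P and Qs = 2P + 37.
Before the tax: set 367 − 4P = 2P + 37 → P* = 55, Q* = 147.
With the tax collected from producers, supply shifts: Qs = 2(P − 24) + 37.
New equilibrium: buyers pay 63, producers receive 39, Q = 115. (Wedge: Pb − Ps = 24.)
ΔPS is the trapezoid between Q = 115 and Q = 147 of height 16: ½ · (147 + 115) · 16 = 2096.

Producer surplus falls by 2096 thousand.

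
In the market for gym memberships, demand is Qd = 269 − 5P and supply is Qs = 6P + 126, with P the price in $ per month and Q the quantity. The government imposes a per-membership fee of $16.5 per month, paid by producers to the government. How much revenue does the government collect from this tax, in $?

Before the tax: set 269 − 5P = 6P + 126 → P* = $13, Q* = 204.
With the tax collected from producers, supply shifts: Qs = 6(P − 16.5) + 126.
New equilibrium: consumers pay $22, producers receive $5.5, Q = 159. (Wedge: Pb − Ps = 16.5.)
Revenue = t · Q = 16.5 · 159 = $2623.5.

Tax revenue = $2623.5.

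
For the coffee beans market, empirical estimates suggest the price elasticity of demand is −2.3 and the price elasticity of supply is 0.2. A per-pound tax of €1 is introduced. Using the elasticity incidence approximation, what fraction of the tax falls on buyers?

Buyers' share ≈ 0.08.

Incidence ratio: buyers' share ≈ εs / (εs + |εd|) = 0.2 / (0.2 + 2.3) = 0.08.
Supply is the less elastic side, so buyers bear the smaller share.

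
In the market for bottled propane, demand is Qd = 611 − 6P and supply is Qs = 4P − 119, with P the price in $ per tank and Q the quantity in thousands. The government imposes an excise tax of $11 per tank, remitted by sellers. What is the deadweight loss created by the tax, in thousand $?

Before the tax: set 611 − 6P = 4P − 119 → P* = $73, Q* = 173.
With the tax collected from sellers, supply shifts: Qs = 4(P − 11) − 119.
Solving gives Q = 146.6 with consumers paying $77.4 and sellers receiving $66.4 (the $11 wedge).
Quantity falls by |ΔQ| = |173 − 146.6| = 26.4.
DWL = ½ · t · |ΔQ| = ½ · 11 · 26.4 = $145.2.

Deadweight loss = $145.2 thousand.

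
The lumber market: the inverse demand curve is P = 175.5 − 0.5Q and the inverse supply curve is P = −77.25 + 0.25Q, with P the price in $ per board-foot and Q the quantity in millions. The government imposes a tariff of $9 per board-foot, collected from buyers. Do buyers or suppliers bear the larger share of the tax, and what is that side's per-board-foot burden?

Inverting to Q(P) form: Qd = 351 − 2P; Qs = 4P + 309.
Before the tax: set 351 − 2P = 4P + 309 → P* = $7, Q* = 337.
With the tax collected from buyers, demand (in seller-price terms) shifts: Qd = 351 − 2(P + 9).
New equilibrium: buyers pay $13, suppliers receive $4, Q = 325. (Wedge: Pb − Ps = 9.)
Per-board-foot burden: buyers $6, suppliers $3.
Buyers take the larger share because demand is less price-elastic here (demand slope 2 vs supply slope 4).
The less price-elastic side of the market bears the larger share of a per-unit tax.

Buyers bear the larger share: $6 per board-foot.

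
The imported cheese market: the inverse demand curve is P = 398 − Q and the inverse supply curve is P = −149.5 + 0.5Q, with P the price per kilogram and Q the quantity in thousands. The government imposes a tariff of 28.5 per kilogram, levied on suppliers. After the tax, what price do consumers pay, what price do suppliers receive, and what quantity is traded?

Rewrite in direct form: Qd = 398 − P and Qs = 2P + 299.
Before the tax: set 398 − P = 2P + 299 → P* = 33, Q* = 365.
With the tax collected from suppliers, supply shifts: Qs = 2(P − 28.5) + 299.
New equilibrium: consumers pay 52, suppliers receive 23.5, Q = 346. (Wedge: Pb − Ps = 28.5.)
The less price-elastic side of the market bears the larger share of a per-unit tax.

Consumers pay 52; suppliers receive 23.5; quantity = 346.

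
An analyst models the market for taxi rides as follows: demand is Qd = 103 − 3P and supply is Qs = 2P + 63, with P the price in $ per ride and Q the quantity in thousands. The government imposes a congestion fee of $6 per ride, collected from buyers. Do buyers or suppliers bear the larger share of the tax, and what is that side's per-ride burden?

Before the tax: set 103 − 3P = 2P + 63 → P* = $8, Q* = 79.
With the tax collected from buyers, demand (in seller-price terms) shifts: Qd = 103 − 3(P + 6).
New equilibrium: buyers pay $10.4, suppliers receive $4.4, Q = 71.8. (Wedge: Pb − Ps = 6.)
Per-ride burden: buyers $2.4, suppliers $3.6.
Suppliers take the larger share because supply is less price-elastic here (demand slope 3 vs supply slope 2).

Suppliers bear the larger share: $3.6 per ride.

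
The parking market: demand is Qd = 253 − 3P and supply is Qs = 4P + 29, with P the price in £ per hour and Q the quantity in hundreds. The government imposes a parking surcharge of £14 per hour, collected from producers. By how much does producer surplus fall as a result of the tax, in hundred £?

Producer surplus falls by £870 hundred.

Without the tax, 253 − 3P = 4P + 29 gives 7P = 224, so P* = £32 and Q* = 157.
With the tax collected from producers, supply shifts: Qs = 4(P − 14) + 29.
New equilibrium: consumers pay £40, producers receive £26, Q = 133. (Wedge: Pb − Ps = 14.)
ΔPS is the trapezoid between Q = 133 and Q = 157 of height £6: ½ · (157 + 133) · 6 = £870.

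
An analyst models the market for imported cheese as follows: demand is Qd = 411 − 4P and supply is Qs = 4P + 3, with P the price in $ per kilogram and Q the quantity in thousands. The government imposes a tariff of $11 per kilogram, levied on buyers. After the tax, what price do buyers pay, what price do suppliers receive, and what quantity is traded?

Without the tax, 411 − 4P = 4P + 3 gives 8P = 408, so P* = $51 and Q* = 207.
With the tax collected from buyers, demand (in seller-price terms) shifts: Qd = 411 − 4(P + 11).
New equilibrium: buyers pay $56.5, suppliers receive $45.5, Q = 185. (Wedge: Pb − Ps = 11.)
The less price-elastic side of the market bears the larger share of a per-unit tax.

Buyers pay $56.5; suppliers receive $45.5; quantity = 185.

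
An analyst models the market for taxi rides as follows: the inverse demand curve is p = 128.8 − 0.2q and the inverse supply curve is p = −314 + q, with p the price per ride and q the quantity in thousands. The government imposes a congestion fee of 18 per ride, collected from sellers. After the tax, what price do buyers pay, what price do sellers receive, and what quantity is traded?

Buyers pay 58; sellers receive 40; quantity = 354.

Rewrite in direct form: qd = 644 − 5p and qs = p + 314.
Without the tax, 644 − 5p = p + 314 gives 6p = 330, so p* = 55 and q* = 369.
With the tax collected from sellers, supply shifts: qs = (p − 18) + 314.
Solving gives q = 354 with buyers paying 58 and sellers receiving 40 (the 18 wedge).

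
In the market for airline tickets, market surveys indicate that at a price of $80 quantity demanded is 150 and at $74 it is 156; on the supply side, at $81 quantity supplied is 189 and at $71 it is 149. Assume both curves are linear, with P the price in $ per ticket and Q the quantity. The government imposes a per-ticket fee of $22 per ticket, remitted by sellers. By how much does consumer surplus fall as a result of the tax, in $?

Demand slope: (156 − 150)/(74 − 80) = -1, so Qd = 230 − P.
Supply slope: (149 − 189)/(71 − 81) = 4, so Qs = 4P − 135.
Before the tax: set 230 − P = 4P − 135 → P* = $73, Q* = 157.
With the tax collected from sellers, supply shifts: Qs = 4(P − 22) − 135.
Solving gives Q = 139.4 with buyers paying $90.6 and sellers receiving $68.6 (the $22 wedge).
ΔCS is the trapezoid between Q = 139.4 and Q = 157 of height $17.6: ½ · (157 + 139.4) · 17.6 = $2608.32.

Consumer surplus falls by $2608.32.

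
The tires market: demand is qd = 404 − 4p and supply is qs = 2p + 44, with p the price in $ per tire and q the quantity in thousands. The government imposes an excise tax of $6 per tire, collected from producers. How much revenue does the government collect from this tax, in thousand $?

Tax revenue = $936 thousand.

Without the tax, 404 − 4p = 2p + 44 gives 6p = 360, so p* = $60 and q* = 164.
With the tax collected from producers, supply shifts: qs = 2(p − 6) + 44.
New equilibrium: buyers pay $62, producers receive $56, q = 156. (Wedge: pb − ps = 6.)
Revenue = t · Q = 6 · 156 = $936.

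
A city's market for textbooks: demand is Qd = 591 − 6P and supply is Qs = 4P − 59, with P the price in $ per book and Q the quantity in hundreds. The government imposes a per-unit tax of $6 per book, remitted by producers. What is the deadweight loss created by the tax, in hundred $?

Before the tax: set 591 − 6P = 4P − 59 → P* = $65, Q* = 201.
With the tax collected from producers, supply shifts: Qs = 4(P − 6) − 59.
New equilibrium: consumers pay $67.4, producers receive $61.4, Q = 186.6. (Wedge: Pb − Ps = 6.)
Quantity falls by |ΔQ| = |201 − 186.6| = 14.4.
DWL = ½ · t · |ΔQ| = ½ · 6 · 14.4 = $43.2.

Deadweight loss = $43.2 hundred.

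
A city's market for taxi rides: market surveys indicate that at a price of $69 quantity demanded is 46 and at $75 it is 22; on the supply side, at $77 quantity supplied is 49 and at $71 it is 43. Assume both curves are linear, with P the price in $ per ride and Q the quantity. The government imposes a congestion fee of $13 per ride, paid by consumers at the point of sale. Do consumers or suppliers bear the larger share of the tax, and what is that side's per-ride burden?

Suppliers bear the larger share: $10.4 per ride.

Demand slope: (22 − 46)/(75 − 69) = -4, so Qd = 322 − 4P.
Supply slope: (43 − 49)/(71 − 77) = 1, so Qs = P − 28.
Without the tax, 322 − 4P = P − 28 gives 5P = 350, so P* = $70 and Q* = 42.
With the tax collected from consumers, demand (in seller-price terms) shifts: Qd = 322 − 4(P + 13).
New equilibrium: consumers pay $72.6, suppliers receive $59.6, Q = 31.6. (Wedge: Pb − Ps = 13.)
Per-ride burden: consumers $2.6, suppliers $10.4.
Suppliers take the larger share because supply is less price-elastic here (demand slope 4 vs supply slope 1).
The less price-elastic side of the market bears the larger share of a per-unit tax.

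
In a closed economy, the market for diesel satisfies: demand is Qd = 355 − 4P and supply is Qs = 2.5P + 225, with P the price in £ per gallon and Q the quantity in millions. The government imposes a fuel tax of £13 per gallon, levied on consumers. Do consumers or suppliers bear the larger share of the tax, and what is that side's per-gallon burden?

Suppliers bear the larger share: £8 per gallon.

Without the tax, 355 − 4P = 2.5P + 225 gives 6.5P = 130, so P* = £20 and Q* = 275.
With the tax collected from consumers, demand (in seller-price terms) shifts: Qd = 355 − 4(P + 13).
New equilibrium: consumers pay £25, suppliers receive £12, Q = 255. (Wedge: Pb − Ps = 13.)
Per-gallon burden: consumers £5, suppliers £8.
Suppliers take the larger share because supply is less price-elastic here (demand slope 4 vs supply slope 2.5).
The less price-elastic side of the market bears the larger share of a per-unit tax.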